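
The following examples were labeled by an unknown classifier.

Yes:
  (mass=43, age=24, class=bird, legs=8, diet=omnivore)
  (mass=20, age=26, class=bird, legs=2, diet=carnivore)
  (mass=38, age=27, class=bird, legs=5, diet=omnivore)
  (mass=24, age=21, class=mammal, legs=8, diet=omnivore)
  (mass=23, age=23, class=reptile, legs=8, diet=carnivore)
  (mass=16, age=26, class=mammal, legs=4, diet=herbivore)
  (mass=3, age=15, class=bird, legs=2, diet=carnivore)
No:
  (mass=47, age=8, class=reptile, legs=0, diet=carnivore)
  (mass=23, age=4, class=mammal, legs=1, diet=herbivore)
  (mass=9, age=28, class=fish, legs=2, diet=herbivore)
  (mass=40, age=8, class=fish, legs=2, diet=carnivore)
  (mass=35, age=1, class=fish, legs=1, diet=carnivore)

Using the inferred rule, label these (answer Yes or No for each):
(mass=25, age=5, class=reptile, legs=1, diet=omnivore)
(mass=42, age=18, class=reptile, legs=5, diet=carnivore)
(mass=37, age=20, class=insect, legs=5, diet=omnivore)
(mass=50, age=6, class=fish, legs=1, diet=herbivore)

A rule that fits every label: age ≥ 15 AND age ≤ 27 — true of each 'Yes' example, false of each 'No' one.
(mass=25, age=5, class=reptile, legs=1, diet=omnivore): age = 5 — fails this test, so No. (mass=42, age=18, class=reptile, legs=5, diet=carnivore): age = 18 — passes, so Yes. (mass=37, age=20, class=insect, legs=5, diet=omnivore): age = 20 — passes, so Yes. (mass=50, age=6, class=fish, legs=1, diet=herbivore): age = 6 — fails this test, so No.

No, Yes, Yes, No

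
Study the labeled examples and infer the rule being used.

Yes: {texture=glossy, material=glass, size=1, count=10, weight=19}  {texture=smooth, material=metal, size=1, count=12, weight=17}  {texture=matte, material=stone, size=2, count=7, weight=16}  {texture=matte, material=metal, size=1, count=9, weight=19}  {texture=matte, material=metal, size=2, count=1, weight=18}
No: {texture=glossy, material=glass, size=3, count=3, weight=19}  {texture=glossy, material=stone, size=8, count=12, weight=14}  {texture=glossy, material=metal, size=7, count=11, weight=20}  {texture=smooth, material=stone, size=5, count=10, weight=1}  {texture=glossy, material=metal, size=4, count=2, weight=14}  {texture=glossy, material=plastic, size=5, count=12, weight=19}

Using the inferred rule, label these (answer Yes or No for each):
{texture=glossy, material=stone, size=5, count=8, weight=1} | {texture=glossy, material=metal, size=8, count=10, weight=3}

No, No

The distinguishing property — size ≤ 2 — holds for all the 'Yes' cases and none of the 'No' cases.
{texture=glossy, material=stone, size=5, count=8, weight=1}: size = 5, fails this test → No. {texture=glossy, material=metal, size=8, count=10, weight=3}: size = 8, fails this test → No.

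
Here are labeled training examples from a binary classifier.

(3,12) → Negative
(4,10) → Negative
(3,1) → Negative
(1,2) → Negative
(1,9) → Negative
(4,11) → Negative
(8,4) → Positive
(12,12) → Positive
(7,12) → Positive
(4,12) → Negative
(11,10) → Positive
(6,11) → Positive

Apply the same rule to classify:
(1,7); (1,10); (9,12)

Negative, Negative, Positive

Rule: first ≥ 6. This holds for each 'Positive' example and fails for each 'Negative' one.
(1,7) — first 1, hence Negative.
(1,10) — first 1, hence Negative.
(9,12) — first 9, hence Positive.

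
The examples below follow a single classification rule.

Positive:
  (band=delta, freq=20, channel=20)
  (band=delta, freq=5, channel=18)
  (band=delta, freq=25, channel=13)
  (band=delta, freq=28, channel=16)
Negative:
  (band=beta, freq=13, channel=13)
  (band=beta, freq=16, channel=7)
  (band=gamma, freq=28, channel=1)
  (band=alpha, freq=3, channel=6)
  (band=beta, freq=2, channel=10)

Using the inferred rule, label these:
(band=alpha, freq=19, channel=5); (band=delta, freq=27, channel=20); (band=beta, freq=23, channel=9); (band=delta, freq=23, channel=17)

Negative, Positive, Negative, Positive

The pattern is that an item is 'Positive' exactly when: band is delta.
(band=alpha, freq=19, channel=5) — band is alpha, hence Negative.
(band=delta, freq=27, channel=20) — band is delta, hence Positive.
(band=beta, freq=23, channel=9) — band is beta, hence Negative.
(band=delta, freq=23, channel=17) — band is delta, hence Positive.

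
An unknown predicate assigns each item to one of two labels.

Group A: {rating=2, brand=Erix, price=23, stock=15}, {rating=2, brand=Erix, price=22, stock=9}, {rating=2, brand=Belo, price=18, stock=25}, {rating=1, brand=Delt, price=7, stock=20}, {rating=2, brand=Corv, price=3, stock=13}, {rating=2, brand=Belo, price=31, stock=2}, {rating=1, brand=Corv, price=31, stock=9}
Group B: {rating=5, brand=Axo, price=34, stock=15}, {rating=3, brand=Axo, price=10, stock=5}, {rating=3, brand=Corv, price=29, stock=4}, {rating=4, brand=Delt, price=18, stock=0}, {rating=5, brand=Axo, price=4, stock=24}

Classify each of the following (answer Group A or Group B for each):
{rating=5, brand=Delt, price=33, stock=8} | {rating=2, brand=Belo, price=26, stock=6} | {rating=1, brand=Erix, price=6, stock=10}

Group B, Group A, Group A

The classifier is using: rating ≤ 2.
{rating=5, brand=Delt, price=33, stock=8}: rating = 5, doesn't qualify → Group B. {rating=2, brand=Belo, price=26, stock=6}: rating = 2, satisfies this → Group A. {rating=1, brand=Erix, price=6, stock=10}: rating = 1, satisfies this → Group A.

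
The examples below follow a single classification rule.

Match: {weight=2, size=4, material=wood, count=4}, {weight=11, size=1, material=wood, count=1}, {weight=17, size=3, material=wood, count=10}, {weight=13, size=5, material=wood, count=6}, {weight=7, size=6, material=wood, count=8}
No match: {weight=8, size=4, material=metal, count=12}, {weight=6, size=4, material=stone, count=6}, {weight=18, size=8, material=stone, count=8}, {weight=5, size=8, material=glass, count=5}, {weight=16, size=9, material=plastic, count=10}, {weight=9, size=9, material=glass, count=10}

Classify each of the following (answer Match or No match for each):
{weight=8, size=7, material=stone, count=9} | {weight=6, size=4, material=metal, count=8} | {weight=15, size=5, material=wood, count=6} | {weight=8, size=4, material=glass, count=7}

One predicate separates the groups cleanly: material is wood.

No match, No match, Match, No match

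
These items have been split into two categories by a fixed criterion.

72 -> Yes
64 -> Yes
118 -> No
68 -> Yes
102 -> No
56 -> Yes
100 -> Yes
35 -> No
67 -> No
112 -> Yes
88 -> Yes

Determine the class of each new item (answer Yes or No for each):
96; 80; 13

Yes, Yes, No

The classifier is using: multiple of 4.
96 → 96 = 4·24 → Yes. 80 → 80 = 4·20 → Yes. 13 → 13 = 4·3 + 1 → No.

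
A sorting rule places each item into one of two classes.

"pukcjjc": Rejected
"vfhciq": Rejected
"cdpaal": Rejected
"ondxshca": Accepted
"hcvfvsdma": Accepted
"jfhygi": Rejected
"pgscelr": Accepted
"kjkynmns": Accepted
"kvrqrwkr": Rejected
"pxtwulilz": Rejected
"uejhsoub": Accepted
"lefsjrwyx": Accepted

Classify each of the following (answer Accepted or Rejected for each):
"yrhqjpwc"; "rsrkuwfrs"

Rejected, Accepted

The classifier is using: contains 's'.
"yrhqjpwc": no 's', does not satisfy this → Rejected.
"rsrkuwfrs": has 's', meets the rule → Accepted.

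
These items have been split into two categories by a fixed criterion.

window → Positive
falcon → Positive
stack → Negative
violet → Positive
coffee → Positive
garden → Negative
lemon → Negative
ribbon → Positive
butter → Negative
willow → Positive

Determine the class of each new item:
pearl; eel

The classifier is using: even length AND contains 'o'.
pearl: length 5, no 'o', lacks this property → Negative. eel: length 3, no 'o', lacks this property → Negative.

Negative, Negative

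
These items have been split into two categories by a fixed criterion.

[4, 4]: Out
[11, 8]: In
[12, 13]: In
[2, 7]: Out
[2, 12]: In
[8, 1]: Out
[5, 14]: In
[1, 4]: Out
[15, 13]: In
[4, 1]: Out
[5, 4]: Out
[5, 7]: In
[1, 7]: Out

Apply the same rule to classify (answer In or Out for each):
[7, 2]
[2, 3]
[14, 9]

Out, Out, In

The classifier is using: sum ≥ 12.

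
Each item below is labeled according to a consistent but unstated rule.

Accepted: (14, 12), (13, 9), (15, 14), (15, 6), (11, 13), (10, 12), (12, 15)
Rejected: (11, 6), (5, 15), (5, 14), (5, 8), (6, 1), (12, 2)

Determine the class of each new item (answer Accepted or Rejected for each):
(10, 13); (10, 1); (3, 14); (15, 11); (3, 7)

Accepted, Rejected, Rejected, Accepted, Rejected

'Accepted' ⟺ sum ≥ 21.
(10, 13): 10+13 = 23 — checks out, so Accepted. (10, 1): 10+1 = 11 — lacks this property, so Rejected. (3, 14): 3+14 = 17 — lacks this property, so Rejected. (15, 11): 15+11 = 26 — checks out, so Accepted. (3, 7): 3+7 = 10 — lacks this property, so Rejected.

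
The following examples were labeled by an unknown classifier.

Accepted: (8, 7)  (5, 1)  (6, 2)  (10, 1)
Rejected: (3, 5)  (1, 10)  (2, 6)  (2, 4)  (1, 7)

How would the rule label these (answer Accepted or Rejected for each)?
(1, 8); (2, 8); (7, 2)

Rejected, Rejected, Accepted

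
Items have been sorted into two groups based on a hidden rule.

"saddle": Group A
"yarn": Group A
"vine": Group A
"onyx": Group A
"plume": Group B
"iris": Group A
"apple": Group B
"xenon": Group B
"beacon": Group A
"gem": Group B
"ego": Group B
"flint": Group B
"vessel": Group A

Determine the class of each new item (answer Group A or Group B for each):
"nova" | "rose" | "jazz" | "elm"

The common property of the 'Group A' items is: even length. No 'Group B' item has it.
"nova" → length 4 → Group A. "rose" → length 4 → Group A. "jazz" → length 4 → Group A. "elm" → length 3 → Group B.

Group A, Group A, Group A, Group B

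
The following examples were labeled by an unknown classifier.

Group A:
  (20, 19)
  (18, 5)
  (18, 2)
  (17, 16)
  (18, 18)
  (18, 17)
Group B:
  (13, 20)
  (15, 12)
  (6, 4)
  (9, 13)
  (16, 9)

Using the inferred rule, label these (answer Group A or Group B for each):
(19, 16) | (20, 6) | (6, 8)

Group A, Group A, Group B

The classifier is using: first ≥ 17.
(19, 16): first 19, satisfies this → Group A. (20, 6): first 20, satisfies this → Group A. (6, 8): first 6, doesn't match → Group B.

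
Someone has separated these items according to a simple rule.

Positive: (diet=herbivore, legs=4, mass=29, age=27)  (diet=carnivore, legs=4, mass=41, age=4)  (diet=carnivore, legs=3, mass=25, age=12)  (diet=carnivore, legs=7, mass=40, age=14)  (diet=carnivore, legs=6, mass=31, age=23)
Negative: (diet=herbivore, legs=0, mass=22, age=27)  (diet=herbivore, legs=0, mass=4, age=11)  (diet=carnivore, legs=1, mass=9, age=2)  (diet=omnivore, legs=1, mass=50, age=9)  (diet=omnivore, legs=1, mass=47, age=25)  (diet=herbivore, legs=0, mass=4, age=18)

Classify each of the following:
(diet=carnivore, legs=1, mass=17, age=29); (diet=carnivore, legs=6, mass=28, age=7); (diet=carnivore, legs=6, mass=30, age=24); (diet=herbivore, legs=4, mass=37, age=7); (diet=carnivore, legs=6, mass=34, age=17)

The simplest hypothesis consistent with all the labels is: legs ≥ 3.

Negative, Positive, Positive, Positive, Positive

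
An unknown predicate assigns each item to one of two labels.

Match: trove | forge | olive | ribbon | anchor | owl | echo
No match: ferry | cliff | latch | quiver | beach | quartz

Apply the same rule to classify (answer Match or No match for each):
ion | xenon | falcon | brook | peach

One predicate separates the groups cleanly: contains 'o'.

Match, Match, Match, Match, No match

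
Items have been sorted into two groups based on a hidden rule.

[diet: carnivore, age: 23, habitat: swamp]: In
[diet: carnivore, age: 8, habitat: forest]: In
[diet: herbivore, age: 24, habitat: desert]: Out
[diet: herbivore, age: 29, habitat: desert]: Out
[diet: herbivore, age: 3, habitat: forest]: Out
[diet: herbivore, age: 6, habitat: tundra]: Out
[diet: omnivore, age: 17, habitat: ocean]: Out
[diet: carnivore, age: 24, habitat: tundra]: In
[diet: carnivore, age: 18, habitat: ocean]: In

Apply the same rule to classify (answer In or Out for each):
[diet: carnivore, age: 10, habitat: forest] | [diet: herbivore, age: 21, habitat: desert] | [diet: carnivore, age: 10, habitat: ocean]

In, Out, In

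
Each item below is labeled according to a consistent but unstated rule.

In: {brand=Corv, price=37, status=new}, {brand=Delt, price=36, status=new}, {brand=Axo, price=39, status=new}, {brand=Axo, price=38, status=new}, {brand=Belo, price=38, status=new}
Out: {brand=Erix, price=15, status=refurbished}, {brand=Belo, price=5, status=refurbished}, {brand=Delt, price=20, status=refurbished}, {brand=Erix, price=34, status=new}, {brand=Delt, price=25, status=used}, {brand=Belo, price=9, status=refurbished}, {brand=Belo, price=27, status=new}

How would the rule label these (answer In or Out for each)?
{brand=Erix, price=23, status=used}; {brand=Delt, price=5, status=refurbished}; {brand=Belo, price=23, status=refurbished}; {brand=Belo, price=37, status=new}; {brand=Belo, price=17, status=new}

Out, Out, Out, In, Out

Rule: price ≥ 36. This holds for each 'In' example and fails for each 'Out' one.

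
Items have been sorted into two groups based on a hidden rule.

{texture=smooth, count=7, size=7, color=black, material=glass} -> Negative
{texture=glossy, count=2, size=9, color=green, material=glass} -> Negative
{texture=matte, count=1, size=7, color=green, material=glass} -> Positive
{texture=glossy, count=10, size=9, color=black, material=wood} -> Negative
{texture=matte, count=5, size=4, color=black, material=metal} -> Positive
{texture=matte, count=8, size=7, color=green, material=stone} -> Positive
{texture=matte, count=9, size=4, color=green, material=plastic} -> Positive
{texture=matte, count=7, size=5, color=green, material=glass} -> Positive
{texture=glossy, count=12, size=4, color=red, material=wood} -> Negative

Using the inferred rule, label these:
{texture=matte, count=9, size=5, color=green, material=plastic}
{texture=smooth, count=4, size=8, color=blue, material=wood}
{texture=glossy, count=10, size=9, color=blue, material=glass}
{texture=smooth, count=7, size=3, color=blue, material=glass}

Checking candidate rules against both groups, what survives is: texture is matte.
{texture=matte, count=9, size=5, color=green, material=plastic}: texture is matte, checks out → Positive.
{texture=smooth, count=4, size=8, color=blue, material=wood}: texture is smooth, lacks this property → Negative.
{texture=glossy, count=10, size=9, color=blue, material=glass}: texture is glossy, lacks this property → Negative.
{texture=smooth, count=7, size=3, color=blue, material=glass}: texture is smooth, lacks this property → Negative.

Positive, Negative, Negative, Negative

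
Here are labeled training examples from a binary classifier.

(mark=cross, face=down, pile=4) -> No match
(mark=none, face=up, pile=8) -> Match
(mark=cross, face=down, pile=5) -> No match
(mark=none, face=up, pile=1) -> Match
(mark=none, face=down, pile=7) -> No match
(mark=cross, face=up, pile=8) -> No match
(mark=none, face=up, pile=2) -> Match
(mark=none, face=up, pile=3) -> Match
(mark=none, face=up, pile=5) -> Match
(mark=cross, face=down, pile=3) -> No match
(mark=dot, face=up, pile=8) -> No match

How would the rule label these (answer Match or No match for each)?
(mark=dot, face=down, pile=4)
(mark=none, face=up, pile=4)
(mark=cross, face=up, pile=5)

No match, Match, No match

The common property of the 'Match' items is: mark is none AND face is up. No 'No match' item has it.
No match: (mark=dot, face=down, pile=4), since mark is dot, face is down. Match: (mark=none, face=up, pile=4), since mark is none, face is up. No match: (mark=cross, face=up, pile=5), since mark is cross, face is up.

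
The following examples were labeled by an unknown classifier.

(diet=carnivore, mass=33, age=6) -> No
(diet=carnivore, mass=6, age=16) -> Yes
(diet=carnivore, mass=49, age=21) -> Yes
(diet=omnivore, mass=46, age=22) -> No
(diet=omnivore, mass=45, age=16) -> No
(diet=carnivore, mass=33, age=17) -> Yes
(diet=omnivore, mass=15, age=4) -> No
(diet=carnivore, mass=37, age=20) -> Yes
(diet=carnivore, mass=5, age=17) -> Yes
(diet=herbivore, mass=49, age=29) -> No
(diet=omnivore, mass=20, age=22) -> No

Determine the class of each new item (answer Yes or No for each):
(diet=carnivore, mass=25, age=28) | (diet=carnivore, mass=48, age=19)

A rule that fits every label: diet is carnivore AND age ≥ 16 — true of each 'Yes' example, false of each 'No' one.
(diet=carnivore, mass=25, age=28): Yes (diet is carnivore, age = 28). (diet=carnivore, mass=48, age=19): Yes (diet is carnivore, age = 19).

Yes, Yes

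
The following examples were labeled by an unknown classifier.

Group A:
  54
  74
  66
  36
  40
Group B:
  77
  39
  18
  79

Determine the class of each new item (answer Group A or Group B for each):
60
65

Group A, Group B

The pattern is that an item is 'Group A' exactly when: even AND at least 36.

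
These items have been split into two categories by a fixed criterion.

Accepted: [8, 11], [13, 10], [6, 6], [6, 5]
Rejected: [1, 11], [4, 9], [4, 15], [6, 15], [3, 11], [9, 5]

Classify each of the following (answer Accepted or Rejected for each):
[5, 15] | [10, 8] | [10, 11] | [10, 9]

The common property of the 'Accepted' items is: |first − second| ≤ 3. No 'Rejected' item has it.
[5, 15] — |5−15| = 10, hence Rejected. [10, 8] — |10−8| = 2, hence Accepted. [10, 11] — |10−11| = 1, hence Accepted. [10, 9] — |10−9| = 1, hence Accepted.

Rejected, Accepted, Accepted, Accepted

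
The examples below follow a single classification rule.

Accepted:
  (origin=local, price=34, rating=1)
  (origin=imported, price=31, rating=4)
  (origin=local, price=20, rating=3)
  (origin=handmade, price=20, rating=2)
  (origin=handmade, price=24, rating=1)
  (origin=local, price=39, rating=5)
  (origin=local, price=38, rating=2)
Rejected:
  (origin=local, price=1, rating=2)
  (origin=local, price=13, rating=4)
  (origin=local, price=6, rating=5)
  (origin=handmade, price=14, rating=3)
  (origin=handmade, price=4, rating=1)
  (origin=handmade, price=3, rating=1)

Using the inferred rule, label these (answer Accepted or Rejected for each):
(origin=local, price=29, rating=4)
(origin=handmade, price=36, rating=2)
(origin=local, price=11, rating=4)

The classifier is using: price ≥ 20.
(origin=local, price=29, rating=4): price = 29 — checks out, so Accepted. (origin=handmade, price=36, rating=2): price = 36 — checks out, so Accepted. (origin=local, price=11, rating=4): price = 11 — does not pass, so Rejected.

Accepted, Accepted, Rejected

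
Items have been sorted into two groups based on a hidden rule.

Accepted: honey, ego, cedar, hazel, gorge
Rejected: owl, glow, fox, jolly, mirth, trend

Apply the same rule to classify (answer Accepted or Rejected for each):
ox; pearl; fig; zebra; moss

Rejected, Accepted, Rejected, Accepted, Rejected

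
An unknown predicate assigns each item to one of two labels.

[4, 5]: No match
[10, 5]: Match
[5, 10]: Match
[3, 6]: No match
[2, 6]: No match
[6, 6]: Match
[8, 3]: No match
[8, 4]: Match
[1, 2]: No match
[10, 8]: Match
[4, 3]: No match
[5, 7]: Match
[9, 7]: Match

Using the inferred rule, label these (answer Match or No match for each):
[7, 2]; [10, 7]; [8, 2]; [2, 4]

'Match' ⟺ sum ≥ 12.
[7, 2]: No match (7+2 = 9). [10, 7]: Match (10+7 = 17). [8, 2]: No match (8+2 = 10). [2, 4]: No match (2+4 = 6).

No match, Match, No match, No match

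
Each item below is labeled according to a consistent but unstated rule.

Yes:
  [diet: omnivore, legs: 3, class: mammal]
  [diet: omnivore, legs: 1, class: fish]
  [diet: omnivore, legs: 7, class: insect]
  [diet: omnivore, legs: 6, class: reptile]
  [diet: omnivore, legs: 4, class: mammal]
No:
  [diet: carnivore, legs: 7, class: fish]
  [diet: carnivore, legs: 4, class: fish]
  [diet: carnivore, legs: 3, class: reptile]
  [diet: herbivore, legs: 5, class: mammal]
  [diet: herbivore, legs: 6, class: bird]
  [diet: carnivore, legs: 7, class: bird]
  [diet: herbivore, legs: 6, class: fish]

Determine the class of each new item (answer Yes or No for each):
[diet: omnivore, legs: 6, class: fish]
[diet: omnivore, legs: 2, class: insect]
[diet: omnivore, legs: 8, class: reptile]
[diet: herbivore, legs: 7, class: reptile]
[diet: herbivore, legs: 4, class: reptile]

Yes, Yes, Yes, No, No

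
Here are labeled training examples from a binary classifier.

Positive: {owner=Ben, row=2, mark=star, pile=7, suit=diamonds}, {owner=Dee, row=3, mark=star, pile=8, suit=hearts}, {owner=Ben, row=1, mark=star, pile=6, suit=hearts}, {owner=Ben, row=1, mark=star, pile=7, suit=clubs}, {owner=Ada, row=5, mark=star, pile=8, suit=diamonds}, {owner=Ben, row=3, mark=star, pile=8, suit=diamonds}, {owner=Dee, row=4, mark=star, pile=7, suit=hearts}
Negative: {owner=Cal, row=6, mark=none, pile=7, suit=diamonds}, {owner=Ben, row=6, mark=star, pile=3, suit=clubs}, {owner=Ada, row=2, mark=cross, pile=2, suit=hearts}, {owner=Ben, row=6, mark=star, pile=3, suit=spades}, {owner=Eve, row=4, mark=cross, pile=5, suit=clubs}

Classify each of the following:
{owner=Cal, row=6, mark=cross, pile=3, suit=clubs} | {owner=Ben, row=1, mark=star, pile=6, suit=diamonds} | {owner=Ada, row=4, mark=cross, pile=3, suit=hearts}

Negative, Positive, Negative

The classifier is using: mark is star AND row ≤ 5.
{owner=Cal, row=6, mark=cross, pile=3, suit=clubs} → mark is cross, row = 6 → Negative.
{owner=Ben, row=1, mark=star, pile=6, suit=diamonds} → mark is star, row = 1 → Positive.
{owner=Ada, row=4, mark=cross, pile=3, suit=hearts} → mark is cross, row = 4 → Negative.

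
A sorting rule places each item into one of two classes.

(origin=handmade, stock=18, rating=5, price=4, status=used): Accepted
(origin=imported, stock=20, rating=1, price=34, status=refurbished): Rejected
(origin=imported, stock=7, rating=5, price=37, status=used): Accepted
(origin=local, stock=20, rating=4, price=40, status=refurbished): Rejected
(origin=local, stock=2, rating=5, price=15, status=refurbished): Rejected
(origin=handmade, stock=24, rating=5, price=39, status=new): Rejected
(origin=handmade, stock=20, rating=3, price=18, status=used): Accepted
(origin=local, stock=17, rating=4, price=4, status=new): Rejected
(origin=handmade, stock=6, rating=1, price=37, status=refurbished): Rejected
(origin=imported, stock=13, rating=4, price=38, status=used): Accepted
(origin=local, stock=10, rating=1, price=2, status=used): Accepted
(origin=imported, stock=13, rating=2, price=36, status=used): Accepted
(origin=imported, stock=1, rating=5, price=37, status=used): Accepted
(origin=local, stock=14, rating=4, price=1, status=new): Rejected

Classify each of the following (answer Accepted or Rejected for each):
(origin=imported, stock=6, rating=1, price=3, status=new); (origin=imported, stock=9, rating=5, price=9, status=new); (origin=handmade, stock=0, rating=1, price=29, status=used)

One predicate separates the groups cleanly: status is used.
Rejected: (origin=imported, stock=6, rating=1, price=3, status=new), since status is new.
Rejected: (origin=imported, stock=9, rating=5, price=9, status=new), since status is new.
Accepted: (origin=handmade, stock=0, rating=1, price=29, status=used), since status is used.

Rejected, Rejected, Accepted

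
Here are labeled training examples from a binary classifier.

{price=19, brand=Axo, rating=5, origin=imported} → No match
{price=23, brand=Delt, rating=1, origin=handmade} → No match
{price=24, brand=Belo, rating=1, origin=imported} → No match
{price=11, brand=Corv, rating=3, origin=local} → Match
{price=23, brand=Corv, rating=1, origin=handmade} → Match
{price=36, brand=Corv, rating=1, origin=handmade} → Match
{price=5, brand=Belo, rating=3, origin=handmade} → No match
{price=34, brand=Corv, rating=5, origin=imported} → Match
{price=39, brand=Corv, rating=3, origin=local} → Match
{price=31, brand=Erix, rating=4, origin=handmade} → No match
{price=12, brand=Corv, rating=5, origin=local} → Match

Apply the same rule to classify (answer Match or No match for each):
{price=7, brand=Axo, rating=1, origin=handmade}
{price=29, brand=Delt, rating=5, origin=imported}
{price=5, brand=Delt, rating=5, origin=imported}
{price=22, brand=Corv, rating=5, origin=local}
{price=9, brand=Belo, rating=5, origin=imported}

The classifier is using: brand is Corv.
No match: {price=7, brand=Axo, rating=1, origin=handmade}, since brand is Axo. No match: {price=29, brand=Delt, rating=5, origin=imported}, since brand is Delt. No match: {price=5, brand=Delt, rating=5, origin=imported}, since brand is Delt. Match: {price=22, brand=Corv, rating=5, origin=local}, since brand is Corv. No match: {price=9, brand=Belo, rating=5, origin=imported}, since brand is Belo.

No match, No match, No match, Match, No match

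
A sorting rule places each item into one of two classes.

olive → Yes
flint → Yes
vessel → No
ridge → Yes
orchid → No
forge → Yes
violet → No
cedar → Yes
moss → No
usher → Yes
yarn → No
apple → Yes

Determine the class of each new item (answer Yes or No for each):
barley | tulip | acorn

No, Yes, Yes

The distinguishing property — odd length — holds for all the 'Yes' cases and none of the 'No' cases.
barley: length 6, does not fit → No.
tulip: length 5, passes → Yes.
acorn: length 5, passes → Yes.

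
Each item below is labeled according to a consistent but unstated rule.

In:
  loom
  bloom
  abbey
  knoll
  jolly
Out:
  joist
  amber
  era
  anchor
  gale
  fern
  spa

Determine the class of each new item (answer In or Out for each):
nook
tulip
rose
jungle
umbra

The distinguishing property — has a double letter — holds for all the 'In' cases and none of the 'Out' cases.
nook: 'oo' doubled, meets the rule → In. tulip: no doubled letter, fails this test → Out. rose: no doubled letter, fails this test → Out. jungle: no doubled letter, fails this test → Out. umbra: no doubled letter, fails this test → Out.

In, Out, Out, Out, Out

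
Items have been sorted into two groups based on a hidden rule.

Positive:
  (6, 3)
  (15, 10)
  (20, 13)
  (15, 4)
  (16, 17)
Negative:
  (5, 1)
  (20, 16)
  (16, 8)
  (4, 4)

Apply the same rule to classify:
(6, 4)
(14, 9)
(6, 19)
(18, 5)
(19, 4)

A rule that fits every label: sum is odd — true of each 'Positive' example, false of each 'Negative' one.
(6, 4) → 6+4 = 10 → Negative.
(14, 9) → 14+9 = 23 → Positive.
(6, 19) → 6+19 = 25 → Positive.
(18, 5) → 18+5 = 23 → Positive.
(19, 4) → 19+4 = 23 → Positive.

Negative, Positive, Positive, Positive, Positive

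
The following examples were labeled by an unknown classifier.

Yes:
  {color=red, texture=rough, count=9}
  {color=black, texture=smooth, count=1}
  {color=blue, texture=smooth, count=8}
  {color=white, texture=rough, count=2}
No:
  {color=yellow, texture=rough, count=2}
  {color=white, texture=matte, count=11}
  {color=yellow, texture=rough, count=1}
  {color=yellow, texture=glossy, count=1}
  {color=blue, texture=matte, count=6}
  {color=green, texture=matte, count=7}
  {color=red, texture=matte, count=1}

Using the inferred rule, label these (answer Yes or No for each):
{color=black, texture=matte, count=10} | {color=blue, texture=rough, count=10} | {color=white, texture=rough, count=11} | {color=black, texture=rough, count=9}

The classifier is using: color is not yellow AND texture is not matte.
{color=black, texture=matte, count=10} → color is black, texture is matte → No. {color=blue, texture=rough, count=10} → color is blue, texture is rough → Yes. {color=white, texture=rough, count=11} → color is white, texture is rough → Yes. {color=black, texture=rough, count=9} → color is black, texture is rough → Yes.

No, Yes, Yes, Yes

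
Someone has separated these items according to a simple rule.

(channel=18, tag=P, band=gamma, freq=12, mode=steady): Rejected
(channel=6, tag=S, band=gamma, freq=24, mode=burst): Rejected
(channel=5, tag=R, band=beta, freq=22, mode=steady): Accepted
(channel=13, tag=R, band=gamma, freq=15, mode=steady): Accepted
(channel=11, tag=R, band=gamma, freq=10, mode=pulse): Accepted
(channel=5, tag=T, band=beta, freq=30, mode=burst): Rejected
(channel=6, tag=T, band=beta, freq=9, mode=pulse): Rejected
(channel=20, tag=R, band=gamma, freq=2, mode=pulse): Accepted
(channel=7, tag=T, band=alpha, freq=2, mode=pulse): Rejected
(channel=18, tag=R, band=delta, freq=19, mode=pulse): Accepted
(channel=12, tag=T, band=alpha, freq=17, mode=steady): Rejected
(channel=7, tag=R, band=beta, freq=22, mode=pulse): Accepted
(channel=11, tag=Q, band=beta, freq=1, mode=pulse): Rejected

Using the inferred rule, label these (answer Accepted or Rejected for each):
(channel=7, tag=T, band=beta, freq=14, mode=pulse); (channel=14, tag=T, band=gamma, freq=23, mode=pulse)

A rule that fits every label: tag is R — true of each 'Accepted' example, false of each 'Rejected' one.
(channel=7, tag=T, band=beta, freq=14, mode=pulse): Rejected (tag is T). (channel=14, tag=T, band=gamma, freq=23, mode=pulse): Rejected (tag is T).

Rejected, Rejected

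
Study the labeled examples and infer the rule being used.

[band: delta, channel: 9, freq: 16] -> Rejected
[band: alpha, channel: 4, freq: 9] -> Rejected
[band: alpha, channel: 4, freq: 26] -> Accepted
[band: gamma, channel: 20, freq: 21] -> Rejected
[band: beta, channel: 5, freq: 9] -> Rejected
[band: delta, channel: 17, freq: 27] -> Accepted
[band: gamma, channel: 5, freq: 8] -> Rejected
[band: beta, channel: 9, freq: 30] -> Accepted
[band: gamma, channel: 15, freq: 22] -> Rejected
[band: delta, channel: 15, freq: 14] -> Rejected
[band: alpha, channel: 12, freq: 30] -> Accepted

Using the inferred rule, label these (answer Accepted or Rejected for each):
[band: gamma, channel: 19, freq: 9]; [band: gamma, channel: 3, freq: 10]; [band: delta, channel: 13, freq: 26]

The simplest hypothesis consistent with all the labels is: freq ≥ 26.

Rejected, Rejected, Accepted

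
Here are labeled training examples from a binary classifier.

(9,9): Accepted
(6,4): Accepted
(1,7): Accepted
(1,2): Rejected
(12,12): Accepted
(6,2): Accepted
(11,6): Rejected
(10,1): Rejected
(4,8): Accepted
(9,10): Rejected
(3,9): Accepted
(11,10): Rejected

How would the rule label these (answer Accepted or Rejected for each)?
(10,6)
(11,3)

Accepted, Accepted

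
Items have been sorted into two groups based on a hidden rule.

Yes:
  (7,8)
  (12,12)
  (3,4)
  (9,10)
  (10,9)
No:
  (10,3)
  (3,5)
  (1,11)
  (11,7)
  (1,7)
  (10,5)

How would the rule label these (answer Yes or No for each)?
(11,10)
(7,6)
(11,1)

The pattern is that an item is 'Yes' exactly when: |first − second| ≤ 1.
(11,10): |11−10| = 1, meets the rule → Yes. (7,6): |7−6| = 1, meets the rule → Yes. (11,1): |11−1| = 10, fails the rule → No.

Yes, Yes, No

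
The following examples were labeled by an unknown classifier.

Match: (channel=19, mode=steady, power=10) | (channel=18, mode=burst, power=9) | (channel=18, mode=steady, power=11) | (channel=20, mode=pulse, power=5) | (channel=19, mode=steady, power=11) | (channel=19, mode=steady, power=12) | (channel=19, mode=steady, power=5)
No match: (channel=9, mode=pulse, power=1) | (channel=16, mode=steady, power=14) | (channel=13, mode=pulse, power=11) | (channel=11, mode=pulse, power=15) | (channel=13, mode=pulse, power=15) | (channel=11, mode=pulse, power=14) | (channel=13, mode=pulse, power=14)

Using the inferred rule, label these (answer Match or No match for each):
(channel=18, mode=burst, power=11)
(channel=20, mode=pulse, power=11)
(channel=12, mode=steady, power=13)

Match, Match, No match

The classifier is using: channel ≥ 18.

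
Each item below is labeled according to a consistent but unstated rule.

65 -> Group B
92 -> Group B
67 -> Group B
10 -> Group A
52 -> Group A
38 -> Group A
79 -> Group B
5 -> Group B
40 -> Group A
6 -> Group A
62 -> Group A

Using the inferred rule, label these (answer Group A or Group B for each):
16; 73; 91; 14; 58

Group A, Group B, Group B, Group A, Group A

The distinguishing property — even AND at most 62 — holds for all the 'Group A' cases and none of the 'Group B' cases.
16 — 16 is even, 16 ≤ 62, hence Group A.
73 — 73 is odd, 73 > 62, hence Group B.
91 — 91 is odd, 91 > 62, hence Group B.
14 — 14 is even, 14 ≤ 62, hence Group A.
58 — 58 is even, 58 ≤ 62, hence Group A.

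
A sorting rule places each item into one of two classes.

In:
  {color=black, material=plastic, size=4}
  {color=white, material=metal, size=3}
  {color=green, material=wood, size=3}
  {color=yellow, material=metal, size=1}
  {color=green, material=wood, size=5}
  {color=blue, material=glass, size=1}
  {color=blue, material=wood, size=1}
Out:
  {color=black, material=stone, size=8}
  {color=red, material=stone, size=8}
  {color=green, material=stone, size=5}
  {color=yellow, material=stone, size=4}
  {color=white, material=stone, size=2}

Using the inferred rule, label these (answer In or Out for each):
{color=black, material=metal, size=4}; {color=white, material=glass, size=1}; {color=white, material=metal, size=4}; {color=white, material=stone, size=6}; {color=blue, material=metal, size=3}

In, In, In, Out, In

Looking at the examples, the only property every 'In' case has and every 'Out' case lacks is: material is not stone.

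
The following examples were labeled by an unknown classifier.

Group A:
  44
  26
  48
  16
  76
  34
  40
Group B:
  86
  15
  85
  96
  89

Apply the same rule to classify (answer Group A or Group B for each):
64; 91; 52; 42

Group A, Group B, Group A, Group A

Rule: even AND at most 76. This holds for each 'Group A' example and fails for each 'Group B' one.
Group A: 64, since 64 is even, 64 ≤ 76.
Group B: 91, since 91 is odd, 91 > 76.
Group A: 52, since 52 is even, 52 ≤ 76.
Group A: 42, since 42 is even, 42 ≤ 76.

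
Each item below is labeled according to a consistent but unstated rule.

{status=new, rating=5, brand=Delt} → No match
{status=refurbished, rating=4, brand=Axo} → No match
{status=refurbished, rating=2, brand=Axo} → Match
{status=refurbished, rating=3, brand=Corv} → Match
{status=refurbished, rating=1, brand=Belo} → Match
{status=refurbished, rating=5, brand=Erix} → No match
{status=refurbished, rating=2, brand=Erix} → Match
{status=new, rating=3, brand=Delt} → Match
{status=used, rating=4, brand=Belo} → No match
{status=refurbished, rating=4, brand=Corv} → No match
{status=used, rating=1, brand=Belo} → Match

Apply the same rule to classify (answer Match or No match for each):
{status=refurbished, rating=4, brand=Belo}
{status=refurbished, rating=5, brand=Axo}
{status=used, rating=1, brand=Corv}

The classifier is using: rating ≤ 3.

No match, No match, Match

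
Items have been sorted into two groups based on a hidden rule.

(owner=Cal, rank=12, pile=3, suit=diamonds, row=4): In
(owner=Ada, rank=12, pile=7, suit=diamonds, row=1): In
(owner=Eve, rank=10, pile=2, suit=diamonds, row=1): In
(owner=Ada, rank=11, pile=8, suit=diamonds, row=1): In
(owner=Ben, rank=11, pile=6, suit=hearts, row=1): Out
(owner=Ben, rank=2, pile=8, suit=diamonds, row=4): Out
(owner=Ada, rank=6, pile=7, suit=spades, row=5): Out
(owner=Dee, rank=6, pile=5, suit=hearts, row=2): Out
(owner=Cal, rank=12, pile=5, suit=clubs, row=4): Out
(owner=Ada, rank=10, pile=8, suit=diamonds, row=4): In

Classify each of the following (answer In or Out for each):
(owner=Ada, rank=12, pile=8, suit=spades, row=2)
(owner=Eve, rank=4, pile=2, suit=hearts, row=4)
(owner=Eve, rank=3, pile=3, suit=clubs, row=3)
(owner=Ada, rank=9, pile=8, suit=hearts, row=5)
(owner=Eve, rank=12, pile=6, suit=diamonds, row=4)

The classifier is using: suit is diamonds AND rank ≥ 6.
(owner=Ada, rank=12, pile=8, suit=spades, row=2): suit is spades, rank = 12 — does not satisfy this, so Out.
(owner=Eve, rank=4, pile=2, suit=hearts, row=4): suit is hearts, rank = 4 — does not satisfy this, so Out.
(owner=Eve, rank=3, pile=3, suit=clubs, row=3): suit is clubs, rank = 3 — does not satisfy this, so Out.
(owner=Ada, rank=9, pile=8, suit=hearts, row=5): suit is hearts, rank = 9 — does not satisfy this, so Out.
(owner=Eve, rank=12, pile=6, suit=diamonds, row=4): suit is diamonds, rank = 12 — fits, so In.

Out, Out, Out, Out, In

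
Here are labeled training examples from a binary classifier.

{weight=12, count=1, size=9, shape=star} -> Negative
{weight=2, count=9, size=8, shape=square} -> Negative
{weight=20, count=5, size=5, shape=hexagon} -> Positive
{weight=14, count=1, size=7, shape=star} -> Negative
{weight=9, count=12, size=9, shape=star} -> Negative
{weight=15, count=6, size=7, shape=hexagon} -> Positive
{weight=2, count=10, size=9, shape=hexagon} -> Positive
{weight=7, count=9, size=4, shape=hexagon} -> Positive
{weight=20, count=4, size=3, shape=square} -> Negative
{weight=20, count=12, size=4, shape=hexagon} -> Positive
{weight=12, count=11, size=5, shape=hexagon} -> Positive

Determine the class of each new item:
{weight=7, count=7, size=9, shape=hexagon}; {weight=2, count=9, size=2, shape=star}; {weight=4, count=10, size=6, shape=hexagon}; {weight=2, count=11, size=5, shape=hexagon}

Checking candidate rules against both groups, what survives is: shape is hexagon.
Positive: {weight=7, count=7, size=9, shape=hexagon}, since shape is hexagon. Negative: {weight=2, count=9, size=2, shape=star}, since shape is star. Positive: {weight=4, count=10, size=6, shape=hexagon}, since shape is hexagon. Positive: {weight=2, count=11, size=5, shape=hexagon}, since shape is hexagon.

Positive, Negative, Positive, Positive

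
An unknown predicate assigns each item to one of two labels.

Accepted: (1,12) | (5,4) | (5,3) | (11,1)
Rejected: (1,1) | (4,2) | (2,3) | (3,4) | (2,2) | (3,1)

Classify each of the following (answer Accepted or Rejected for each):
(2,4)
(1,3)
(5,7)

Rejected, Rejected, Accepted

'Accepted' ⟺ sum ≥ 8.
Rejected: (2,4), since 2+4 = 6.
Rejected: (1,3), since 1+3 = 4.
Accepted: (5,7), since 5+7 = 12.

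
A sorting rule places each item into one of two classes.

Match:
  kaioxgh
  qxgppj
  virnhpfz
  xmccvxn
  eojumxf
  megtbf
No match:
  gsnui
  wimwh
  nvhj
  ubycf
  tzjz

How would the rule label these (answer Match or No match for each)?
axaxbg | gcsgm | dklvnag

Match, No match, Match

All 'Match' examples share one property — length ≥ 6 — and every 'No match' example lacks it.
axaxbg: length 6 — matches, so Match. gcsgm: length 5 — does not satisfy this, so No match. dklvnag: length 7 — matches, so Match.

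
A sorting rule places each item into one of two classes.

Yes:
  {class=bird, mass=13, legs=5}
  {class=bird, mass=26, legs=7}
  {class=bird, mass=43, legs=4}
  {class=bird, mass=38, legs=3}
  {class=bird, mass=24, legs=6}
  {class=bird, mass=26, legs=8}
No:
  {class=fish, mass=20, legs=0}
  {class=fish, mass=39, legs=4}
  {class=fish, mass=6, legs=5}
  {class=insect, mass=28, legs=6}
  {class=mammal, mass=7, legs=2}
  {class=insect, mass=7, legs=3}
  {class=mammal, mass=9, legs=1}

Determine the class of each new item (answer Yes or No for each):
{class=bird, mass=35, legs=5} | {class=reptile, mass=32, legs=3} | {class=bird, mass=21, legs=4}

Looking at the examples, the only property every 'Yes' case has and every 'No' case lacks is: class is bird.
{class=bird, mass=35, legs=5} → class is bird → Yes.
{class=reptile, mass=32, legs=3} → class is reptile → No.
{class=bird, mass=21, legs=4} → class is bird → Yes.

Yes, No, Yes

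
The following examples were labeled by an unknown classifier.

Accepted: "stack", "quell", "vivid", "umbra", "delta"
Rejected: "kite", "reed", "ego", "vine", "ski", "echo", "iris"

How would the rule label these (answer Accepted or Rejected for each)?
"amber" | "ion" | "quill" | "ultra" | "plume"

Accepted, Rejected, Accepted, Accepted, Accepted

The distinguishing property — length 5 — holds for all the 'Accepted' cases and none of the 'Rejected' cases.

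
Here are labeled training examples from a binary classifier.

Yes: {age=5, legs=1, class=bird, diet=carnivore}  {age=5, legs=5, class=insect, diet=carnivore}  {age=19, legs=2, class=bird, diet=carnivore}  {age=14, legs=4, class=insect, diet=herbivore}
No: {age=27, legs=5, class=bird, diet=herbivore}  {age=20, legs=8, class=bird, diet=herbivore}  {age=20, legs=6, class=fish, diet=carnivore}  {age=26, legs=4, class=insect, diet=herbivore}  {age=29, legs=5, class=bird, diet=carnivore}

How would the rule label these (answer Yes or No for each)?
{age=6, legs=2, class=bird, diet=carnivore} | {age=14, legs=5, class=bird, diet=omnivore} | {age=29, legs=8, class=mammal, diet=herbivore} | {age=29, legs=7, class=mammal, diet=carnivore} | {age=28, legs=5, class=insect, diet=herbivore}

Yes, Yes, No, No, No

Every 'Yes' example satisfies: age ≤ 19. None of the 'No' examples do.
{age=6, legs=2, class=bird, diet=carnivore} — age = 6, hence Yes. {age=14, legs=5, class=bird, diet=omnivore} — age = 14, hence Yes. {age=29, legs=8, class=mammal, diet=herbivore} — age = 29, hence No. {age=29, legs=7, class=mammal, diet=carnivore} — age = 29, hence No. {age=28, legs=5, class=insect, diet=herbivore} — age = 28, hence No.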